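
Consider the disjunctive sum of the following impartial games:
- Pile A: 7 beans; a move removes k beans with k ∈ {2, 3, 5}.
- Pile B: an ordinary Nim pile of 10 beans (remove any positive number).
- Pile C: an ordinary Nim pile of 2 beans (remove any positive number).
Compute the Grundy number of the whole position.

8

For pile A, compute g(0), g(1), … with moves {2, 3, 5}:
g(0) = mex{} = 0
g(1) = mex{} = 0
g(2) = mex{0} = 1
g(3) = mex{0} = 1
g(4) = mex{0,1} = 2
g(5) = mex{0,1} = 2
g(6) = mex{0,1,2} = 3
g(7) = mex{1,2} = 0
So g(7) = 0.
Pile B is a plain Nim pile of size 10, so its Grundy value is 10.
Pile C is a plain Nim pile of size 2, so its Grundy value is 2.
By the Sprague-Grundy theorem, the Grundy value of a sum of independent games is the XOR of the component values.
Combined value = 0 XOR 10 XOR 2 = 8.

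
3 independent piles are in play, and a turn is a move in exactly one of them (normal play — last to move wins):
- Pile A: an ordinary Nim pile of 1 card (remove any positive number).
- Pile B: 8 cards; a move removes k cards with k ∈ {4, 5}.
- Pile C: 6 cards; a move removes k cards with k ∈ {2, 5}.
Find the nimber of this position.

Pile A is a plain Nim pile of size 1, so its Grundy value is 1.
Build the Grundy sequence for pile B with g(k) = mex{g(k−s) : s ∈ {4, 5}, s ≤ k}:
g(0) = mex{} = 0
g(1) = mex{} = 0
g(2) = mex{} = 0
g(3) = mex{} = 0
g(4) = mex{0} = 1
g(5) = mex{0} = 1
g(6) = mex{0} = 1
g(7) = mex{0} = 1
g(8) = mex{0,1} = 2
So g(8) = 2.
For pile C, compute g(0), g(1), … with moves {2, 5}:
g(0) = mex{} = 0
g(1) = mex{} = 0
g(2) = mex{0} = 1
g(3) = mex{0} = 1
g(4) = mex{1} = 0
g(5) = mex{0,1} = 2
g(6) = mex{0} = 1
So g(6) = 1.
By the Sprague-Grundy theorem, the Grundy value of a sum of independent games is the XOR of the component values.
Combined value = 1 ⊕ 2 ⊕ 1 = 2.

2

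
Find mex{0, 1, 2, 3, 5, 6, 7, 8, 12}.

4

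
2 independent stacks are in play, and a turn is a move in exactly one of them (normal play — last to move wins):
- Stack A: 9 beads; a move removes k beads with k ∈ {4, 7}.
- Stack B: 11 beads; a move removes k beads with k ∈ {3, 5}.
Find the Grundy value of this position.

3

Build the Grundy sequence for stack A with g(k) = mex{g(k−s) : s ∈ {4, 7}, s ≤ k}:
k:     0  1  2  3  4  5  6  7  8  9
g(k):  0  0  0  0  1  1  1  1  2  2
So g(9) = 2.
For stack B, compute g(0), g(1), … with moves {3, 5}:
k:     0  1  2  3  4  5  6  7  8  9 10 11
g(k):  0  0  0  1  1  1  2  2  0  0  0  1
So g(11) = 1.
By the Sprague-Grundy theorem, the Grundy value of a sum of independent games is the XOR of the component values.
Combined value = 2 XOR 1 = 3.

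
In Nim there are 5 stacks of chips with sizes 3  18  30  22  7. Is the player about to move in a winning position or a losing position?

Bitwise XOR of the heap sizes:
  00011  (3)
  10010  (18)
  11110  (30)
  10110  (22)
  00111  (7)
  -----
  11110  (30)
The nim-sum is 30 ≠ 0, so this is an N-position: the player to move can win.

Winning position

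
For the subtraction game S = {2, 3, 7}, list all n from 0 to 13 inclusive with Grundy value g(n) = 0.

Grundy values for subtraction set {2, 3, 7}:
g(0) = mex{} = 0
g(1) = mex{} = 0
g(2) = mex{0} = 1
g(3) = mex{0} = 1
g(4) = mex{0,1} = 2
g(5) = mex{1} = 0
g(6) = mex{1,2} = 0
g(7) = mex{0,2} = 1
g(8) = mex{0} = 1
g(9) = mex{0,1} = 2
g(10) = mex{1} = 0
g(11) = mex{1,2} = 0
g(12) = mex{0,2} = 1
g(13) = mex{0} = 1
The P-positions (g = 0) in 0..13 are 0, 1, 5, 6, 10, 11.

0, 1, 5, 6, 10, 11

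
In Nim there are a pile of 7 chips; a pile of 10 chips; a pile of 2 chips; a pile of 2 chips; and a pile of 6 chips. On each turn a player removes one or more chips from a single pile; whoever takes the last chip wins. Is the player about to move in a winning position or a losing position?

Winning position

Nim-sum: 7 ^ 10 ^ 2 ^ 2 ^ 6 = 11.
The nim-sum is 11 ≠ 0, so this is an N-position: the player to move can win.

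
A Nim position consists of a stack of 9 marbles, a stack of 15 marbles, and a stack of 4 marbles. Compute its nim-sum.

2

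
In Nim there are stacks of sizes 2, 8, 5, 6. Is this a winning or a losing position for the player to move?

Nim-sum: 2 ⊕ 8 ⊕ 5 ⊕ 6 = 9.
The nim-sum is 9 ≠ 0, so this is an N-position: the player to move can win.

Winning position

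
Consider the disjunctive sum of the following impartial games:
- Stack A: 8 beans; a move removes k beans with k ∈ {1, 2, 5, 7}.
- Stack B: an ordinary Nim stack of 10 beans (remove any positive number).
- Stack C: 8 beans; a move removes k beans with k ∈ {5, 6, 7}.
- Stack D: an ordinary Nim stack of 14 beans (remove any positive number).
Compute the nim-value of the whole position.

7

Build the Grundy sequence for stack A with g(k) = mex{g(k−s) : s ∈ {1, 2, 5, 7}, s ≤ k}:
g(0) = mex{} = 0
g(1) = mex{0} = 1
g(2) = mex{0,1} = 2
g(3) = mex{1,2} = 0
g(4) = mex{0,2} = 1
g(5) = mex{0,1} = 2
g(6) = mex{1,2} = 0
g(7) = mex{0,2} = 1
g(8) = mex{0,1} = 2
So g(8) = 2.
Stack B is a plain Nim stack of size 10, so its Grundy value is 10.
For stack C, compute g(0), g(1), … with moves {5, 6, 7}:
k:     0  1  2  3  4  5  6  7  8
g(k):  0  0  0  0  0  1  1  1  1
So g(8) = 1.
Stack D is a plain Nim stack of size 14, so its Grundy value is 14.
By the Sprague-Grundy theorem, the Grundy value of a sum of independent games is the XOR of the component values.
Combined value = 2 XOR 10 XOR 1 XOR 14 = 7.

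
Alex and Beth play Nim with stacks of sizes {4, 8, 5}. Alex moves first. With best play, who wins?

Alex wins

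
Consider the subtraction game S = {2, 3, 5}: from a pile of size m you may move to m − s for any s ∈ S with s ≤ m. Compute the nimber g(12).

2

Grundy values for subtraction set {2, 3, 5}:
g(0) = mex{} = 0
g(1) = mex{} = 0
g(2) = mex{0} = 1
g(3) = mex{0} = 1
g(4) = mex{0,1} = 2
g(5) = mex{0,1} = 2
g(6) = mex{0,1,2} = 3
g(7) = mex{1,2} = 0
g(8) = mex{1,2,3} = 0
g(9) = mex{0,2,3} = 1
g(10) = mex{0,2} = 1
g(11) = mex{0,1,3} = 2
g(12) = mex{0,1} = 2
So g(12) = 2.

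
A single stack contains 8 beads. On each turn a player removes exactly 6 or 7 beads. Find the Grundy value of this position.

1

Compute g(0), g(1), … for moves {6, 7}:
k:     0  1  2  3  4  5  6  7  8
g(k):  0  0  0  0  0  0  1  1  1
So g(8) = 1.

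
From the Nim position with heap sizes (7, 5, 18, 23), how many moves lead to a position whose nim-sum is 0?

Write each in binary and XOR column by column:
  00111  (7)
  00101  (5)
  10010  (18)
  10111  (23)
  -----
  00111  (7)
The overall nim-sum is X = 7. A heap of size p has a winning move iff p XOR X < p (reduce it to p XOR X).
  7: 7 XOR 7 = 0 < 7 — winning move (to 0).
  5: 5 XOR 7 = 2 < 5 — winning move (to 2).
  18: 18 XOR 7 = 21 ≥ 18 — no move.
  23: 23 XOR 7 = 16 < 23 — winning move (to 16).
That gives 3 winning moves.

3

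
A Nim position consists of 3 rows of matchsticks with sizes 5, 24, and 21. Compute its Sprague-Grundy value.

Compute the nim-sum pairwise:
5 ⊕ 24 = 29
29 ⊕ 21 = 8

8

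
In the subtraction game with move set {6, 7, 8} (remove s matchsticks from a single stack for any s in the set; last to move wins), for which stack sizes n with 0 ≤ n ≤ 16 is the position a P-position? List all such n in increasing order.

Grundy values for subtraction set {6, 7, 8}:
k:     0  1  2  3  4  5  6  7  8  9 10 11 12 13 14 15 16
g(k):  0  0  0  0  0  0  1  1  1  1  1  1  2  2  0  0  0
The P-positions (g = 0) in 0..16 are 0, 1, 2, 3, 4, 5, 14, 15, 16.

0, 1, 2, 3, 4, 5, 14, 15, 16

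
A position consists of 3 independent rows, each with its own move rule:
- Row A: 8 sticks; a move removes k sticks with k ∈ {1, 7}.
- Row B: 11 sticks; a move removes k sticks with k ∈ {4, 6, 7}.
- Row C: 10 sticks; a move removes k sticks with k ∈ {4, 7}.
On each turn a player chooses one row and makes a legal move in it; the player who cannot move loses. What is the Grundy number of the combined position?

2

Grundy values for row A (subtraction set {1, 7}):
g(0) = mex{} = 0
g(1) = mex{0} = 1
g(2) = mex{1} = 0
g(3) = mex{0} = 1
g(4) = mex{1} = 0
g(5) = mex{0} = 1
g(6) = mex{1} = 0
g(7) = mex{0} = 1
g(8) = mex{1} = 0
So g(8) = 0.
Grundy values for row B (subtraction set {4, 6, 7}):
k:     0  1  2  3  4  5  6  7  8  9 10 11
g(k):  0  0  0  0  1  1  1  1  2  2  2  0
So g(11) = 0.
Grundy values for row C (subtraction set {4, 7}):
k:     0  1  2  3  4  5  6  7  8  9 10
g(k):  0  0  0  0  1  1  1  1  2  2  2
So g(10) = 2.
The value of a disjunctive sum is the nim-sum of the parts.
Combined value = 0 XOR 0 XOR 2 = 2.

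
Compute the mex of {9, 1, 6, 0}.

2

The values 0, 1 are all present; 2 is the first non-negative integer missing from the set.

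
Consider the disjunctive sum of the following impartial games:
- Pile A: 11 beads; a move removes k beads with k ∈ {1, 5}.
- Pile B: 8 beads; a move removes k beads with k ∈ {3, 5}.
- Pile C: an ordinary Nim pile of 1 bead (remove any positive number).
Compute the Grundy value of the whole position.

0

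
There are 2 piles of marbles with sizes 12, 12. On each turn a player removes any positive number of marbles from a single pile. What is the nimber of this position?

0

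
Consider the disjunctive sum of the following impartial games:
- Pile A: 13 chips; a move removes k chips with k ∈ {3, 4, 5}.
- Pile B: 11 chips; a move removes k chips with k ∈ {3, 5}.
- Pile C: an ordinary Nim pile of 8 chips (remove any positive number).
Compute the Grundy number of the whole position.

For pile A, compute g(0), g(1), … with moves {3, 4, 5}:
g(0) = mex{} = 0
g(1) = mex{} = 0
g(2) = mex{} = 0
g(3) = mex{0} = 1
g(4) = mex{0} = 1
g(5) = mex{0} = 1
g(6) = mex{0,1} = 2
g(7) = mex{0,1} = 2
g(8) = mex{1} = 0
g(9) = mex{1,2} = 0
g(10) = mex{1,2} = 0
g(11) = mex{0,2} = 1
g(12) = mex{0,2} = 1
g(13) = mex{0} = 1
So g(13) = 1.
Build the Grundy sequence for pile B with g(k) = mex{g(k−s) : s ∈ {3, 5}, s ≤ k}:
k:     0  1  2  3  4  5  6  7  8  9 10 11
g(k):  0  0  0  1  1  1  2  2  0  0  0  1
So g(11) = 1.
Pile C is a plain Nim pile of size 8, so its Grundy value is 8.
By the Sprague-Grundy theorem, the Grundy value of a sum of independent games is the XOR of the component values.
Combined value = 1 ⊕ 1 ⊕ 8 = 8.

8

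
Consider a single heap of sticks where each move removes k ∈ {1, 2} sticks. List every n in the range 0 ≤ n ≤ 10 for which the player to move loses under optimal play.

Build the Grundy sequence with g(k) = mex{g(k−s) : s ∈ {1, 2}, s ≤ k}:
g(0) = mex{} = 0
g(1) = mex{0} = 1
g(2) = mex{0,1} = 2
g(3) = mex{1,2} = 0
g(4) = mex{0,2} = 1
g(5) = mex{0,1} = 2
g(6) = mex{1,2} = 0
g(7) = mex{0,2} = 1
g(8) = mex{0,1} = 2
g(9) = mex{1,2} = 0
g(10) = mex{0,2} = 1
The P-positions (g = 0) in 0..10 are 0, 3, 6, 9.

0, 3, 6, 9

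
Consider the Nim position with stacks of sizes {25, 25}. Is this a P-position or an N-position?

Nim-sum: 25 ⊕ 25 = 0.
The nim-sum is 0, so this is a P-position: the player to move is in a losing position under optimal play.

P-position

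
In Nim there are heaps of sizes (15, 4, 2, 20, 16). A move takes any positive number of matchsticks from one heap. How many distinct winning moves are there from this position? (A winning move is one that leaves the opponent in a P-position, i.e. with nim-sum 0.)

Compute the nim-sum pairwise:
15 XOR 4 = 11
11 XOR 2 = 9
9 XOR 20 = 29
29 XOR 16 = 13
The overall nim-sum is X = 13. A heap of size p has a winning move iff p XOR X < p (reduce it to p XOR X).
  15: 15 XOR 13 = 2 < 15 — winning move (to 2).
  4: 4 XOR 13 = 9 ≥ 4 — no move.
  2: 2 XOR 13 = 15 ≥ 2 — no move.
  20: 20 XOR 13 = 25 ≥ 20 — no move.
  16: 16 XOR 13 = 29 ≥ 16 — no move.
That gives 1 winning move.

1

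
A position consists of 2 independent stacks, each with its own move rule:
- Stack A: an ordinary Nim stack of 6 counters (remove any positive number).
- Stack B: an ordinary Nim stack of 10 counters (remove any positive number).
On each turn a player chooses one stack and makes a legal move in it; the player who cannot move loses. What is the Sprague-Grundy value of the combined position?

12

Stack A is a plain Nim stack of size 6, so its Grundy value is 6.
Stack B is a plain Nim stack of size 10, so its Grundy value is 10.
By the Sprague-Grundy theorem, the Grundy value of a sum of independent games is the XOR of the component values.
Combined value = 6 XOR 10 = 12.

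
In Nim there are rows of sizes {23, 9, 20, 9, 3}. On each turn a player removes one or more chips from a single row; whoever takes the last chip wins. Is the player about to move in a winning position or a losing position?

Losing position

Bitwise XOR of the heap sizes:
  10111  (23)
  01001  (9)
  10100  (20)
  01001  (9)
  00011  (3)
  -----
  00000  (0)
The nim-sum is 0, so this is a P-position: the player to move is in a losing position under optimal play.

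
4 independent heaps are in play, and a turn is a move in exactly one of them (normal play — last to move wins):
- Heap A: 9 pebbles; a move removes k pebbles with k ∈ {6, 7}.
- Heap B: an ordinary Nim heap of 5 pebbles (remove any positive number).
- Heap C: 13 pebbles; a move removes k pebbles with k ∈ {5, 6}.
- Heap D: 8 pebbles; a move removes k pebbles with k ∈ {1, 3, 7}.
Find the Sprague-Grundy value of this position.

4

For heap A, compute g(0), g(1), … with moves {6, 7}:
k:     0  1  2  3  4  5  6  7  8  9
g(k):  0  0  0  0  0  0  1  1  1  1
So g(9) = 1.
Heap B is a plain Nim heap of size 5, so its Grundy value is 5.
Build the Grundy sequence for heap C with g(k) = mex{g(k−s) : s ∈ {5, 6}, s ≤ k}:
k:     0  1  2  3  4  5  6  7  8  9 10 11 12 13
g(k):  0  0  0  0  0  1  1  1  1  1  2  0  0  0
So g(13) = 0.
For heap D, compute g(0), g(1), … with moves {1, 3, 7}:
k:     0  1  2  3  4  5  6  7  8
g(k):  0  1  0  1  0  1  0  1  0
So g(8) = 0.
By the Sprague-Grundy theorem, the Grundy value of a sum of independent games is the XOR of the component values.
Combined value = 1 ⊕ 5 ⊕ 0 ⊕ 0 = 4.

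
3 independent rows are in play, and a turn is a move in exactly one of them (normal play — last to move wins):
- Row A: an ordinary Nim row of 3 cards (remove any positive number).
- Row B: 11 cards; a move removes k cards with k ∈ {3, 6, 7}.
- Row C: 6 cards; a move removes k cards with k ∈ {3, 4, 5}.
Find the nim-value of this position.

1

Row A is a plain Nim row of size 3, so its Grundy value is 3.
Grundy values for row B (subtraction set {3, 6, 7}):
k:     0  1  2  3  4  5  6  7  8  9 10 11
g(k):  0  0  0  1  1  1  2  2  2  3  0  0
So g(11) = 0.
Build the Grundy sequence for row C with g(k) = mex{g(k−s) : s ∈ {3, 4, 5}, s ≤ k}:
g(0) = mex{} = 0
g(1) = mex{} = 0
g(2) = mex{} = 0
g(3) = mex{0} = 1
g(4) = mex{0} = 1
g(5) = mex{0} = 1
g(6) = mex{0,1} = 2
So g(6) = 2.
The value of a disjunctive sum is the nim-sum of the parts.
Combined value = 3 XOR 0 XOR 2 = 1.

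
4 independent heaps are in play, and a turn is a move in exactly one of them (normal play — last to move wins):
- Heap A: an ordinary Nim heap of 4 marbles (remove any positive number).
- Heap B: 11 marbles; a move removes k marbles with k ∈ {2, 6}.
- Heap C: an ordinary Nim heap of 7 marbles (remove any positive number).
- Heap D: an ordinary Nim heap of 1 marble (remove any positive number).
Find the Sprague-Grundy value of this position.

3

Heap A is a plain Nim heap of size 4, so its Grundy value is 4.
Grundy values for heap B (subtraction set {2, 6}):
k:     0  1  2  3  4  5  6  7  8  9 10 11
g(k):  0  0  1  1  0  0  1  1  0  0  1  1
So g(11) = 1.
Heap C is a plain Nim heap of size 7, so its Grundy value is 7.
Heap D is a plain Nim heap of size 1, so its Grundy value is 1.
The value of a disjunctive sum is the nim-sum of the parts.
Combined value = 4 ⊕ 1 ⊕ 7 ⊕ 1 = 3.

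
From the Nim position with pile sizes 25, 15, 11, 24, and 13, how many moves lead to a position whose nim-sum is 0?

Compute the nim-sum pairwise:
25 XOR 15 = 22
22 XOR 11 = 29
29 XOR 24 = 5
5 XOR 13 = 8
The overall nim-sum is X = 8. A pile of size p has a winning move iff p XOR X < p (reduce it to p XOR X).
  25: 25 XOR 8 = 17 < 25 — winning move (to 17).
  15: 15 XOR 8 = 7 < 15 — winning move (to 7).
  11: 11 XOR 8 = 3 < 11 — winning move (to 3).
  24: 24 XOR 8 = 16 < 24 — winning move (to 16).
  13: 13 XOR 8 = 5 < 13 — winning move (to 5).
That gives 5 winning moves.

5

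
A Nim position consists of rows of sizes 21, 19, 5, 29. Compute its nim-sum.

30

Nim-sum: 21 ^ 19 ^ 5 ^ 29 = 30.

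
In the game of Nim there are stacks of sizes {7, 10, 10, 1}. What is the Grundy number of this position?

Bitwise XOR of the heap sizes:
  0111  (7)
  1010  (10)
  1010  (10)
  0001  (1)
  ----
  0110  (6)

6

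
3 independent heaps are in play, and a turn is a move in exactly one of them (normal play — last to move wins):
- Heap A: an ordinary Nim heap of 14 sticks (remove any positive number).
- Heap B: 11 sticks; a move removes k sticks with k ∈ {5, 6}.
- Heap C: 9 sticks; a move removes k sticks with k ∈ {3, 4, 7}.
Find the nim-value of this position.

13

Heap A is a plain Nim heap of size 14, so its Grundy value is 14.
For heap B, compute g(0), g(1), … with moves {5, 6}:
g(0) = mex{} = 0
g(1) = mex{} = 0
g(2) = mex{} = 0
g(3) = mex{} = 0
g(4) = mex{} = 0
g(5) = mex{0} = 1
g(6) = mex{0} = 1
g(7) = mex{0} = 1
g(8) = mex{0} = 1
g(9) = mex{0} = 1
g(10) = mex{0,1} = 2
g(11) = mex{1} = 0
So g(11) = 0.
For heap C, compute g(0), g(1), … with moves {3, 4, 7}:
k:     0  1  2  3  4  5  6  7  8  9
g(k):  0  0  0  1  1  1  2  2  2  3
So g(9) = 3.
By the Sprague-Grundy theorem, the Grundy value of a sum of independent games is the XOR of the component values.
Combined value = 14 ⊕ 0 ⊕ 3 = 13.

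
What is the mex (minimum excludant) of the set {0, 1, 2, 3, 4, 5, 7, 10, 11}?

6

The values 0, 1, 2, 3, 4, 5 are all present; 6 is the first non-negative integer missing from the set.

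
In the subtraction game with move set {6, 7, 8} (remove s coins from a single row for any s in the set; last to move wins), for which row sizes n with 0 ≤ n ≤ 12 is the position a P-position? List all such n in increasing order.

Compute g(0), g(1), … for moves {6, 7, 8}:
k:     0  1  2  3  4  5  6  7  8  9 10 11 12
g(k):  0  0  0  0  0  0  1  1  1  1  1  1  2
The P-positions (g = 0) in 0..12 are 0, 1, 2, 3, 4, 5.

0, 1, 2, 3, 4, 5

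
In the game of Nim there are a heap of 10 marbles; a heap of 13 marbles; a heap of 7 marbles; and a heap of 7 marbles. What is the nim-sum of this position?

Write each in binary and XOR column by column:
  1010  (10)
  1101  (13)
  0111  (7)
  0111  (7)
  ----
  0111  (7)

7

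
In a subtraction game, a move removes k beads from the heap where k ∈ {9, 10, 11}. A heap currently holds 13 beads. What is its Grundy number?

1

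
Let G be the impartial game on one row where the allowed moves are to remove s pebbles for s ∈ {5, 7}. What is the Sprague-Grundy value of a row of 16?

Compute g(0), g(1), … for moves {5, 7}:
k:     0  1  2  3  4  5  6  7  8  9 10 11 12 13 14 15 16
g(k):  0  0  0  0  0  1  1  1  1  1  2  2  0  0  0  0  0
So g(16) = 0.

0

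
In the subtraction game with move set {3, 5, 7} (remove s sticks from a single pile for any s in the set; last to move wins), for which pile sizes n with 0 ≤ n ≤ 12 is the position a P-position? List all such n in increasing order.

0, 1, 2, 10, 11, 12

Compute g(0), g(1), … for moves {3, 5, 7}:
g(0) = mex{} = 0
g(1) = mex{} = 0
g(2) = mex{} = 0
g(3) = mex{0} = 1
g(4) = mex{0} = 1
g(5) = mex{0} = 1
g(6) = mex{0,1} = 2
g(7) = mex{0,1} = 2
g(8) = mex{0,1} = 2
g(9) = mex{0,1,2} = 3
g(10) = mex{1,2} = 0
g(11) = mex{1,2} = 0
g(12) = mex{1,2,3} = 0
The P-positions (g = 0) in 0..12 are 0, 1, 2, 10, 11, 12.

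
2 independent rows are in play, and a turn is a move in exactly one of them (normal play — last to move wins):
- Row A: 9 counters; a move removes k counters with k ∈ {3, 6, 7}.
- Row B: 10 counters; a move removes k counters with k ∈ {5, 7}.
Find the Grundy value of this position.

Build the Grundy sequence for row A with g(k) = mex{g(k−s) : s ∈ {3, 6, 7}, s ≤ k}:
g(0) = mex{} = 0
g(1) = mex{} = 0
g(2) = mex{} = 0
g(3) = mex{0} = 1
g(4) = mex{0} = 1
g(5) = mex{0} = 1
g(6) = mex{0,1} = 2
g(7) = mex{0,1} = 2
g(8) = mex{0,1} = 2
g(9) = mex{0,1,2} = 3
So g(9) = 3.
Grundy values for row B (subtraction set {5, 7}):
g(0) = mex{} = 0
g(1) = mex{} = 0
g(2) = mex{} = 0
g(3) = mex{} = 0
g(4) = mex{} = 0
g(5) = mex{0} = 1
g(6) = mex{0} = 1
g(7) = mex{0} = 1
g(8) = mex{0} = 1
g(9) = mex{0} = 1
g(10) = mex{0,1} = 2
So g(10) = 2.
By the Sprague-Grundy theorem, the Grundy value of a sum of independent games is the XOR of the component values.
Combined value = 3 XOR 2 = 1.

1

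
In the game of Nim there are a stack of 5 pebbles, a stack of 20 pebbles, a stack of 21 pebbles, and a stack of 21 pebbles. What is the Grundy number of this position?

17

Write each in binary and XOR column by column:
  00101  (5)
  10100  (20)
  10101  (21)
  10101  (21)
  -----
  10001  (17)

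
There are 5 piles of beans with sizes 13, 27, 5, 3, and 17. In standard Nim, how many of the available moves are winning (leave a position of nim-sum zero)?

5

Nim-sum: 13 XOR 27 XOR 5 XOR 3 XOR 17 = 1.
The overall nim-sum is X = 1. A pile of size p has a winning move iff p XOR X < p (reduce it to p XOR X).
  13: 13 XOR 1 = 12 < 13 — winning move (to 12).
  27: 27 XOR 1 = 26 < 27 — winning move (to 26).
  5: 5 XOR 1 = 4 < 5 — winning move (to 4).
  3: 3 XOR 1 = 2 < 3 — winning move (to 2).
  17: 17 XOR 1 = 16 < 17 — winning move (to 16).
That gives 5 winning moves.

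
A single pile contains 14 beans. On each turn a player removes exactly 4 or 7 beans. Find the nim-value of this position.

Grundy values for subtraction set {4, 7}:
g(0) = mex{} = 0
g(1) = mex{} = 0
g(2) = mex{} = 0
g(3) = mex{} = 0
g(4) = mex{0} = 1
g(5) = mex{0} = 1
g(6) = mex{0} = 1
g(7) = mex{0} = 1
g(8) = mex{0,1} = 2
g(9) = mex{0,1} = 2
g(10) = mex{0,1} = 2
g(11) = mex{1} = 0
g(12) = mex{1,2} = 0
g(13) = mex{1,2} = 0
g(14) = mex{1,2} = 0
So g(14) = 0.

0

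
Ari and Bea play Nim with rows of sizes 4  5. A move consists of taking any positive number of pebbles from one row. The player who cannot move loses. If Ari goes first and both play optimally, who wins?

Ari wins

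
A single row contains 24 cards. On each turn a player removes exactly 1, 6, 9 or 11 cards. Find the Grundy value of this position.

Grundy values for subtraction set {1, 6, 9, 11}:
k:     0  1  2  3  4  5  6  7  8  9 10 11 12 13 14 15 16 17 18 19 20 21 22 23 24
g(k):  0  1  0  1  0  1  2  0  1  2  3  2  0  1  0  1  2  0  1  0  1  2  0  1  0
So g(24) = 0.

0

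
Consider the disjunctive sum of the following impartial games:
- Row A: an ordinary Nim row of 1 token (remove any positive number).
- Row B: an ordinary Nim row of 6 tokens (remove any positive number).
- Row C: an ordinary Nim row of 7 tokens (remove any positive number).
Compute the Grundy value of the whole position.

0

Row A is a plain Nim row of size 1, so its Grundy value is 1.
Row B is a plain Nim row of size 6, so its Grundy value is 6.
Row C is a plain Nim row of size 7, so its Grundy value is 7.
The value of a disjunctive sum is the nim-sum of the parts.
Combined value = 1 ⊕ 6 ⊕ 7 = 0.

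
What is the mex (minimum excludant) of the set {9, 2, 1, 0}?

The values 0, 1, 2 are all present; 3 is the first non-negative integer missing from the set.

3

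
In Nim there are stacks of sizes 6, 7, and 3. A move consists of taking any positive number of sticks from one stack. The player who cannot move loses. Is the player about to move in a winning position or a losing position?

Winning position

Compute the nim-sum pairwise:
6 XOR 7 = 1
1 XOR 3 = 2
The nim-sum is 2 ≠ 0, so this is an N-position: the player to move can win.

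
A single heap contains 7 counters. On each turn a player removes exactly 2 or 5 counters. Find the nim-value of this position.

Build the Grundy sequence with g(k) = mex{g(k−s) : s ∈ {2, 5}, s ≤ k}:
k:     0  1  2  3  4  5  6  7
g(k):  0  0  1  1  0  2  1  0
So g(7) = 0.

0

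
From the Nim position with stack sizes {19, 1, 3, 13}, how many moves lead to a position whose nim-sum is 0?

Compute the nim-sum pairwise:
19 ⊕ 1 = 18
18 ⊕ 3 = 17
17 ⊕ 13 = 28
The overall nim-sum is X = 28. A stack of size p has a winning move iff p XOR X < p (reduce it to p XOR X).
  19: 19 XOR 28 = 15 < 19 — winning move (to 15).
  1: 1 XOR 28 = 29 ≥ 1 — no move.
  3: 3 XOR 28 = 31 ≥ 3 — no move.
  13: 13 XOR 28 = 17 ≥ 13 — no move.
That gives 1 winning move.

1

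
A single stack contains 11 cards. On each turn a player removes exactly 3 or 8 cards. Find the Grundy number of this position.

0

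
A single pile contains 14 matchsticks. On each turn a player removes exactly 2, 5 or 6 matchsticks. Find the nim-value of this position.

1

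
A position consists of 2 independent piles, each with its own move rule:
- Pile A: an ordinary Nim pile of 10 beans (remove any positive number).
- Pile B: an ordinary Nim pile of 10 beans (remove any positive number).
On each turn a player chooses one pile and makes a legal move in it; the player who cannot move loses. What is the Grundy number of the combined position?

0

Pile A is a plain Nim pile of size 10, so its Grundy value is 10.
Pile B is a plain Nim pile of size 10, so its Grundy value is 10.
The value of a disjunctive sum is the nim-sum of the parts.
Combined value = 10 ⊕ 10 = 0.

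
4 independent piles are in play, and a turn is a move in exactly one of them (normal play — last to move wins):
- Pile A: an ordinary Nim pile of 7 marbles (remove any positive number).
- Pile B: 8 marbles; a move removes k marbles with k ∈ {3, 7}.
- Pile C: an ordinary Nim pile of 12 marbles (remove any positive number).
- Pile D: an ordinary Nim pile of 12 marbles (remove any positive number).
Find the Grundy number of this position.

5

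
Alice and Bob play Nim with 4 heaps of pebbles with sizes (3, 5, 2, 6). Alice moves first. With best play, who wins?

Nim-sum: 3 ⊕ 5 ⊕ 2 ⊕ 6 = 2.
The nim-sum is 2 ≠ 0, so this is an N-position: the player to move can win; Alice has a winning move.

Alice wins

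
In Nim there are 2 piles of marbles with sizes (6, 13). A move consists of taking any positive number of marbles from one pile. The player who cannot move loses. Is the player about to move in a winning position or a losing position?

Winning position

Compute the nim-sum pairwise:
6 ⊕ 13 = 11
The nim-sum is 11 ≠ 0, so this is an N-position: the player to move can win.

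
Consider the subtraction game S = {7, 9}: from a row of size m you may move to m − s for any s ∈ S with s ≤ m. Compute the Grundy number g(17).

0

Grundy values for subtraction set {7, 9}:
k:     0  1  2  3  4  5  6  7  8  9 10 11 12 13 14 15 16 17
g(k):  0  0  0  0  0  0  0  1  1  1  1  1  1  1  2  2  0  0
So g(17) = 0.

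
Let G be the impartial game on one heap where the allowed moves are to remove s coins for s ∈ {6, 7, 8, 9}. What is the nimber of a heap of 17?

0

Compute g(0), g(1), … for moves {6, 7, 8, 9}:
k:     0  1  2  3  4  5  6  7  8  9 10 11 12 13 14 15 16 17
g(k):  0  0  0  0  0  0  1  1  1  1  1  1  2  2  2  0  0  0
So g(17) = 0.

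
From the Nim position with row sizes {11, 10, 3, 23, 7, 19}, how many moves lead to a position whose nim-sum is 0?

In binary:
  01011  (11)
  01010  (10)
  00011  (3)
  10111  (23)
  00111  (7)
  10011  (19)
  -----
  00001  (1)
The overall nim-sum is X = 1. A row of size p has a winning move iff p XOR X < p (reduce it to p XOR X).
  11: 11 XOR 1 = 10 < 11 — winning move (to 10).
  10: 10 XOR 1 = 11 ≥ 10 — no move.
  3: 3 XOR 1 = 2 < 3 — winning move (to 2).
  23: 23 XOR 1 = 22 < 23 — winning move (to 22).
  7: 7 XOR 1 = 6 < 7 — winning move (to 6).
  19: 19 XOR 1 = 18 < 19 — winning move (to 18).
That gives 5 winning moves.

5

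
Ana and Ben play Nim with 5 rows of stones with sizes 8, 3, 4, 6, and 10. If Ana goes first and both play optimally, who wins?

Ana wins

Compute the nim-sum pairwise:
8 ⊕ 3 = 11
11 ⊕ 4 = 15
15 ⊕ 6 = 9
9 ⊕ 10 = 3
The nim-sum is 3 ≠ 0, so this is an N-position: the player to move can win; Ana has a winning move.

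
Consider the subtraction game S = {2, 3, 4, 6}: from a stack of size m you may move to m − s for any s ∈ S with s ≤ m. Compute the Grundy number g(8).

Grundy values for subtraction set {2, 3, 4, 6}:
g(0) = mex{} = 0
g(1) = mex{} = 0
g(2) = mex{0} = 1
g(3) = mex{0} = 1
g(4) = mex{0,1} = 2
g(5) = mex{0,1} = 2
g(6) = mex{0,1,2} = 3
g(7) = mex{0,1,2} = 3
g(8) = mex{1,2,3} = 0
So g(8) = 0.

0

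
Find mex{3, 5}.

0

0 is not in the set, so the mex is 0.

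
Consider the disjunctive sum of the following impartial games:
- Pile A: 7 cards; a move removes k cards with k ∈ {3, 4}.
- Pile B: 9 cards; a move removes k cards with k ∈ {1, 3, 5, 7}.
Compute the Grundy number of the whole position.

1

Grundy values for pile A (subtraction set {3, 4}):
k:     0  1  2  3  4  5  6  7
g(k):  0  0  0  1  1  1  2  0
So g(7) = 0.
Build the Grundy sequence for pile B with g(k) = mex{g(k−s) : s ∈ {1, 3, 5, 7}, s ≤ k}:
g(0) = mex{} = 0
g(1) = mex{0} = 1
g(2) = mex{1} = 0
g(3) = mex{0} = 1
g(4) = mex{1} = 0
g(5) = mex{0} = 1
g(6) = mex{1} = 0
g(7) = mex{0} = 1
g(8) = mex{1} = 0
g(9) = mex{0} = 1
So g(9) = 1.
The value of a disjunctive sum is the nim-sum of the parts.
Combined value = 0 XOR 1 = 1.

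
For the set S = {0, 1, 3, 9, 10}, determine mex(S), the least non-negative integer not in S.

2

The values 0, 1 are all present; 2 is the first non-negative integer missing from the set.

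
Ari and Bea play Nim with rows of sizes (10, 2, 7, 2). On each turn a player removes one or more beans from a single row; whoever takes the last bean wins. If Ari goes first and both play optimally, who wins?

Ari wins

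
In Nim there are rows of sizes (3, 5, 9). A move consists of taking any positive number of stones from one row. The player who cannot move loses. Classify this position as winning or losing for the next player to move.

In binary:
  0011  (3)
  0101  (5)
  1001  (9)
  ----
  1111  (15)
The nim-sum is 15 ≠ 0, so this is an N-position: the player to move can win.

Winning position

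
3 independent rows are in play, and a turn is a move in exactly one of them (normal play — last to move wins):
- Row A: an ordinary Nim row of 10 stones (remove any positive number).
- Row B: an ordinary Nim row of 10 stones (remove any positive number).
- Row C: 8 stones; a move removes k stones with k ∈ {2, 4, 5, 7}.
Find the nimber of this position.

Row A is a plain Nim row of size 10, so its Grundy value is 10.
Row B is a plain Nim row of size 10, so its Grundy value is 10.
Build the Grundy sequence for row C with g(k) = mex{g(k−s) : s ∈ {2, 4, 5, 7}, s ≤ k}:
g(0) = mex{} = 0
g(1) = mex{} = 0
g(2) = mex{0} = 1
g(3) = mex{0} = 1
g(4) = mex{0,1} = 2
g(5) = mex{0,1} = 2
g(6) = mex{0,1,2} = 3
g(7) = mex{0,1,2} = 3
g(8) = mex{0,1,2,3} = 4
So g(8) = 4.
The value of a disjunctive sum is the nim-sum of the parts.
Combined value = 10 ⊕ 10 ⊕ 4 = 4.

4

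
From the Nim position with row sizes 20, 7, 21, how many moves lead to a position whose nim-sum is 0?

Compute the nim-sum pairwise:
20 ⊕ 7 = 19
19 ⊕ 21 = 6
The overall nim-sum is X = 6. A row of size p has a winning move iff p XOR X < p (reduce it to p XOR X).
  20: 20 XOR 6 = 18 < 20 — winning move (to 18).
  7: 7 XOR 6 = 1 < 7 — winning move (to 1).
  21: 21 XOR 6 = 19 < 21 — winning move (to 19).
That gives 3 winning moves.

3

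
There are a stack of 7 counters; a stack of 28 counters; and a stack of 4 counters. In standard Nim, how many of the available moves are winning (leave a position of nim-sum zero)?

Bitwise XOR of the heap sizes:
  00111  (7)
  11100  (28)
  00100  (4)
  -----
  11111  (31)
The overall nim-sum is X = 31. A stack of size p has a winning move iff p XOR X < p (reduce it to p XOR X).
  7: 7 XOR 31 = 24 ≥ 7 — no move.
  28: 28 XOR 31 = 3 < 28 — winning move (to 3).
  4: 4 XOR 31 = 27 ≥ 4 — no move.
That gives 1 winning move.

1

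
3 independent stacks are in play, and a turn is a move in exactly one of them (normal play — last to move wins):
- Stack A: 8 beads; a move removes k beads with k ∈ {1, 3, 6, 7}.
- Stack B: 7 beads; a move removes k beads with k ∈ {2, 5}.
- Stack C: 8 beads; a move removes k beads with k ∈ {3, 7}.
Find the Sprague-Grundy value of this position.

0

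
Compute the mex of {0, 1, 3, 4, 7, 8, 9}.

2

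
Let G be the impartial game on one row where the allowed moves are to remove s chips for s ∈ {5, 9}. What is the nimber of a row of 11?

Build the Grundy sequence with g(k) = mex{g(k−s) : s ∈ {5, 9}, s ≤ k}:
k:     0  1  2  3  4  5  6  7  8  9 10 11
g(k):  0  0  0  0  0  1  1  1  1  1  2  2
So g(11) = 2.

2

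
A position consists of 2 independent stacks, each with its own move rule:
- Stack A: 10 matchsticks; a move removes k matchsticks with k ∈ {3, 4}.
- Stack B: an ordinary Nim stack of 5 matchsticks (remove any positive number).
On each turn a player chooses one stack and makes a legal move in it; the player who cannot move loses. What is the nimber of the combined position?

Build the Grundy sequence for stack A with g(k) = mex{g(k−s) : s ∈ {3, 4}, s ≤ k}:
g(0) = mex{} = 0
g(1) = mex{} = 0
g(2) = mex{} = 0
g(3) = mex{0} = 1
g(4) = mex{0} = 1
g(5) = mex{0} = 1
g(6) = mex{0,1} = 2
g(7) = mex{1} = 0
g(8) = mex{1} = 0
g(9) = mex{1,2} = 0
g(10) = mex{0,2} = 1
So g(10) = 1.
Stack B is a plain Nim stack of size 5, so its Grundy value is 5.
By the Sprague-Grundy theorem, the Grundy value of a sum of independent games is the XOR of the component values.
Combined value = 1 XOR 5 = 4.

4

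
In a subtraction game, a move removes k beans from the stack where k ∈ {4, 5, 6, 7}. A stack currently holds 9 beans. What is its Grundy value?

2

Build the Grundy sequence with g(k) = mex{g(k−s) : s ∈ {4, 5, 6, 7}, s ≤ k}:
g(0) = mex{} = 0
g(1) = mex{} = 0
g(2) = mex{} = 0
g(3) = mex{} = 0
g(4) = mex{0} = 1
g(5) = mex{0} = 1
g(6) = mex{0} = 1
g(7) = mex{0} = 1
g(8) = mex{0,1} = 2
g(9) = mex{0,1} = 2
So g(9) = 2.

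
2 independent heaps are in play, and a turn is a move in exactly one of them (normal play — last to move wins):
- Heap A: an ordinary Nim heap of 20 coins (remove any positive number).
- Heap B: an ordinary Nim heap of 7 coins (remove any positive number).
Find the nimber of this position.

19

Heap A is a plain Nim heap of size 20, so its Grundy value is 20.
Heap B is a plain Nim heap of size 7, so its Grundy value is 7.
By the Sprague-Grundy theorem, the Grundy value of a sum of independent games is the XOR of the component values.
Combined value = 20 ⊕ 7 = 19.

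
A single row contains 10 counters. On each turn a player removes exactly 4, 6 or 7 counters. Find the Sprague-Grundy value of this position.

Build the Grundy sequence with g(k) = mex{g(k−s) : s ∈ {4, 6, 7}, s ≤ k}:
g(0) = mex{} = 0
g(1) = mex{} = 0
g(2) = mex{} = 0
g(3) = mex{} = 0
g(4) = mex{0} = 1
g(5) = mex{0} = 1
g(6) = mex{0} = 1
g(7) = mex{0} = 1
g(8) = mex{0,1} = 2
g(9) = mex{0,1} = 2
g(10) = mex{0,1} = 2
So g(10) = 2.

2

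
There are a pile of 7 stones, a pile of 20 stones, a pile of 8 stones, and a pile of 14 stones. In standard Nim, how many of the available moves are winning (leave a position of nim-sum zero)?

1

Compute the nim-sum pairwise:
7 ^ 20 = 19
19 ^ 8 = 27
27 ^ 14 = 21
The overall nim-sum is X = 21. A pile of size p has a winning move iff p XOR X < p (reduce it to p XOR X).
  7: 7 XOR 21 = 18 ≥ 7 — no move.
  20: 20 XOR 21 = 1 < 20 — winning move (to 1).
  8: 8 XOR 21 = 29 ≥ 8 — no move.
  14: 14 XOR 21 = 27 ≥ 14 — no move.
That gives 1 winning move.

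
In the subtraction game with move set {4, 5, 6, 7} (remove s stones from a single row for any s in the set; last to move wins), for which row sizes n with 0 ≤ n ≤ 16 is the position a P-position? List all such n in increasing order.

0, 1, 2, 3, 11, 12, 13, 14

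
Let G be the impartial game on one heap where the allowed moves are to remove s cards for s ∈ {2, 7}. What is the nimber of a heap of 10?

Build the Grundy sequence with g(k) = mex{g(k−s) : s ∈ {2, 7}, s ≤ k}:
g(0) = mex{} = 0
g(1) = mex{} = 0
g(2) = mex{0} = 1
g(3) = mex{0} = 1
g(4) = mex{1} = 0
g(5) = mex{1} = 0
g(6) = mex{0} = 1
g(7) = mex{0} = 1
g(8) = mex{0,1} = 2
g(9) = mex{1} = 0
g(10) = mex{1,2} = 0
So g(10) = 0.

0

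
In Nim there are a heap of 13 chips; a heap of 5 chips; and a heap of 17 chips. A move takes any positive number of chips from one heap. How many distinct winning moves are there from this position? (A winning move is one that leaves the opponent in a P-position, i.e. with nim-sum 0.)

1

Nim-sum: 13 ⊕ 5 ⊕ 17 = 25.
The overall nim-sum is X = 25. A heap of size p has a winning move iff p XOR X < p (reduce it to p XOR X).
  13: 13 XOR 25 = 20 ≥ 13 — no move.
  5: 5 XOR 25 = 28 ≥ 5 — no move.
  17: 17 XOR 25 = 8 < 17 — winning move (to 8).
That gives 1 winning move.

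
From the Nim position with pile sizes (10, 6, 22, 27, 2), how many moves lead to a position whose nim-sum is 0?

5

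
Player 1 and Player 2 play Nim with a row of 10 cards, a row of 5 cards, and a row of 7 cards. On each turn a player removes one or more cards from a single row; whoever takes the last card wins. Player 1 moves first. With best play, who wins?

Player 1 wins

Nim-sum: 10 XOR 5 XOR 7 = 8.
The nim-sum is 8 ≠ 0, so this is an N-position: the player to move can win; Player 1 has a winning move.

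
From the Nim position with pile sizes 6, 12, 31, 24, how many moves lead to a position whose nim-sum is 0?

3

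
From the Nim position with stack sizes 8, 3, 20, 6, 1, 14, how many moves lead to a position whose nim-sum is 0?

1

Write each in binary and XOR column by column:
  01000  (8)
  00011  (3)
  10100  (20)
  00110  (6)
  00001  (1)
  01110  (14)
  -----
  10110  (22)
The overall nim-sum is X = 22. A stack of size p has a winning move iff p XOR X < p (reduce it to p XOR X).
  8: 8 XOR 22 = 30 ≥ 8 — no move.
  3: 3 XOR 22 = 21 ≥ 3 — no move.
  20: 20 XOR 22 = 2 < 20 — winning move (to 2).
  6: 6 XOR 22 = 16 ≥ 6 — no move.
  1: 1 XOR 22 = 23 ≥ 1 — no move.
  14: 14 XOR 22 = 24 ≥ 14 — no move.
That gives 1 winning move.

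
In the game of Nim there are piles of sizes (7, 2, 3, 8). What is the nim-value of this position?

14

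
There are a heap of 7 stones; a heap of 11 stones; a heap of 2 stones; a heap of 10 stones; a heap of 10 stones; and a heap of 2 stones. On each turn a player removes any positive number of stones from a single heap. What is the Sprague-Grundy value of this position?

Bitwise XOR of the heap sizes:
  0111  (7)
  1011  (11)
  0010  (2)
  1010  (10)
  1010  (10)
  0010  (2)
  ----
  1100  (12)

12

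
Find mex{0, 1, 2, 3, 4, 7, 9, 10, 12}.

The values 0, 1, 2, 3, 4 are all present; 5 is the first non-negative integer missing from the set.

5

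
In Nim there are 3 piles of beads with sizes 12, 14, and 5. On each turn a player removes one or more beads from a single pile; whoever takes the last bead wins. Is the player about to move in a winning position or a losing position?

Winning position

Nim-sum: 12 ^ 14 ^ 5 = 7.
The nim-sum is 7 ≠ 0, so this is an N-position: the player to move can win.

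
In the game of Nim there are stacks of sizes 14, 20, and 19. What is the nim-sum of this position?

9

Nim-sum: 14 ⊕ 20 ⊕ 19 = 9.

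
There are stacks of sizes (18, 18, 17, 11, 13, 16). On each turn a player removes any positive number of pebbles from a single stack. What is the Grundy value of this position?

7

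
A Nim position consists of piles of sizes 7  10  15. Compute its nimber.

2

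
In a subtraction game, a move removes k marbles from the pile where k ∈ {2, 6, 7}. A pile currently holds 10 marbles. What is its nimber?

Compute g(0), g(1), … for moves {2, 6, 7}:
k:     0  1  2  3  4  5  6  7  8  9 10
g(k):  0  0  1  1  0  0  1  1  2  0  3
So g(10) = 3.

3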